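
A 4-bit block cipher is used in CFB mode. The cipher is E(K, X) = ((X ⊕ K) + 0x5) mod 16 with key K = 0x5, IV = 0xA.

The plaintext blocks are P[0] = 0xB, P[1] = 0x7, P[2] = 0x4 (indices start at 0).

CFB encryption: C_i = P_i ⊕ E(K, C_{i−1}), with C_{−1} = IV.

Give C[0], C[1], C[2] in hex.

C[0]: E(K, 0xA) = 0x4; 0xB ⊕ 0x4 = 0xF.
C[1]: E(K, 0xF) = 0xF; 0x7 ⊕ 0xF = 0x8.
C[2]: E(K, 0x8) = 0x2; 0x4 ⊕ 0x2 = 0x6.

C[0] = 0xF, C[1] = 0x8, C[2] = 0x6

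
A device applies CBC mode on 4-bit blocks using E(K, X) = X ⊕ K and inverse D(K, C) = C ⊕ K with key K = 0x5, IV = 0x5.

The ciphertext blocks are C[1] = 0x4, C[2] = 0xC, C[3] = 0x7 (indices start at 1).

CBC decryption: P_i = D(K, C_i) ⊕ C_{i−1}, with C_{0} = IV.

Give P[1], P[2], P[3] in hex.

P[1] = 0x4, P[2] = 0xD, P[3] = 0xE

P[1]: D(K, 0x4) = 0x1; 0x1 ⊕ 0x5 = 0x4.
P[2]: D(K, 0xC) = 0x9; 0x9 ⊕ 0x4 = 0xD.
P[3]: D(K, 0x7) = 0x2; 0x2 ⊕ 0xC = 0xE.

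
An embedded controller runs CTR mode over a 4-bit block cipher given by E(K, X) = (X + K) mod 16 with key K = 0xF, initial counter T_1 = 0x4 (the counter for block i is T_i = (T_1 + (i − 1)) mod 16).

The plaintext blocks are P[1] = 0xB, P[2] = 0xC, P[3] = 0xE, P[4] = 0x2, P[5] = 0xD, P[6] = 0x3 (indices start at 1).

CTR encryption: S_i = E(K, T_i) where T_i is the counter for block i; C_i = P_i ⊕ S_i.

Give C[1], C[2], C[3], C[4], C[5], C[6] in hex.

C[1]: T = 0x4, S = E(K, T) = 0x3; 0xB ⊕ 0x3 = 0x8.
C[2]: T = 0x5, S = E(K, T) = 0x4; 0xC ⊕ 0x4 = 0x8.
C[3]: T = 0x6, S = E(K, T) = 0x5; 0xE ⊕ 0x5 = 0xB.
C[4]: T = 0x7, S = E(K, T) = 0x6; 0x2 ⊕ 0x6 = 0x4.
C[5]: T = 0x8, S = E(K, T) = 0x7; 0xD ⊕ 0x7 = 0xA.
C[6]: T = 0x9, S = E(K, T) = 0x8; 0x3 ⊕ 0x8 = 0xB.

C[1] = 0x8, C[2] = 0x8, C[3] = 0xB, C[4] = 0x4, C[5] = 0xA, C[6] = 0xB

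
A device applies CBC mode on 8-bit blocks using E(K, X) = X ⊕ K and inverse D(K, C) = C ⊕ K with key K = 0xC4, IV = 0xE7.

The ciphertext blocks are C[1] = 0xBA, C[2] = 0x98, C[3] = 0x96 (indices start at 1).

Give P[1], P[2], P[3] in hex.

CBC decryption: P_i = D(K, C_i) ⊕ C_{i−1}, with C_{0} = IV.
P[1]: D(K, 0xBA) = 0x7E; 0x7E ⊕ 0xE7 = 0x99.
P[2]: D(K, 0x98) = 0x5C; 0x5C ⊕ 0xBA = 0xE6.
P[3]: D(K, 0x96) = 0x52; 0x52 ⊕ 0x98 = 0xCA.

P[1] = 0x99, P[2] = 0xE6, P[3] = 0xCA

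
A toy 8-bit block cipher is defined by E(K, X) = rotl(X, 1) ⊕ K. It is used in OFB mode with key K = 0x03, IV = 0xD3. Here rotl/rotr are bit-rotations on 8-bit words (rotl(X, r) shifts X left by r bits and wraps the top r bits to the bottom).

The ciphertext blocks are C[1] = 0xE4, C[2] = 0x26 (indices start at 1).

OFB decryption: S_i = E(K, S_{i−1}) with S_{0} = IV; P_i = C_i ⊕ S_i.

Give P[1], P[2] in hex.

P[1] = 0x40, P[2] = 0x6C

P[1]: S = E(K, 0xD3) = 0xA4; 0xE4 ⊕ 0xA4 = 0x40.
P[2]: S = E(K, 0xA4) = 0x4A; 0x26 ⊕ 0x4A = 0x6C.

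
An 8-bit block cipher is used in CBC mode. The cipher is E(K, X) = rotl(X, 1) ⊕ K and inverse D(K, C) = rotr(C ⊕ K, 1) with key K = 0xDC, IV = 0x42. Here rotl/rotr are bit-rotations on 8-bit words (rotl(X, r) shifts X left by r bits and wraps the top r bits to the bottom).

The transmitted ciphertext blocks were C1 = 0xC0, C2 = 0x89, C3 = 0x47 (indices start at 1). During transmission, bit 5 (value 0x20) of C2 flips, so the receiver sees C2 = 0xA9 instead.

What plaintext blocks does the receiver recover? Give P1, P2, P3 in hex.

P1 = 0x4C, P2 = 0x7A, P3 = 0x64

CBC decryption: P_i = D(K, C_i) ⊕ C_{i−1}, with C_{0} = IV.
Only C2 changed, to 0xA9. In CBC, a change in C_i garbles P_i and flips the same bit in P_{i+1}. Decrypting the received ciphertext:
P1: D(K, 0xC0) = 0x0E; 0x0E ⊕ 0x42 = 0x4C.
P2: D(K, 0xA9) = 0xBA; 0xBA ⊕ 0xC0 = 0x7A.
P3: D(K, 0x47) = 0xCD; 0xCD ⊕ 0xA9 = 0x64.
Blocks that differ from the original plaintext: P2, P3.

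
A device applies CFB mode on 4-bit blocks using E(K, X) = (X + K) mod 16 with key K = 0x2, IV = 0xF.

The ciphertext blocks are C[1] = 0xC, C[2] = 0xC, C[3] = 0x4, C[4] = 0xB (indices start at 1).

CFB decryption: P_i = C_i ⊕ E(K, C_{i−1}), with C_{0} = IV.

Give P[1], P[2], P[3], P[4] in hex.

P[1]: E(K, 0xF) = 0x1; 0xC ⊕ 0x1 = 0xD.
P[2]: E(K, 0xC) = 0xE; 0xC ⊕ 0xE = 0x2.
P[3]: E(K, 0xC) = 0xE; 0x4 ⊕ 0xE = 0xA.
P[4]: E(K, 0x4) = 0x6; 0xB ⊕ 0x6 = 0xD.

P[1] = 0xD, P[2] = 0x2, P[3] = 0xA, P[4] = 0xD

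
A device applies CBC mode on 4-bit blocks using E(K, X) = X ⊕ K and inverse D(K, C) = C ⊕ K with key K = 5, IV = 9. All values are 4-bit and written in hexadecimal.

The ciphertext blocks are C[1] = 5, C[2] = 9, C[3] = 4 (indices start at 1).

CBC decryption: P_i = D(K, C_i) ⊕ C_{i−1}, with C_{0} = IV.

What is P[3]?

P[3]: D(K, 4) = 1; 1 ⊕ 9 = 8.

P[3] = 8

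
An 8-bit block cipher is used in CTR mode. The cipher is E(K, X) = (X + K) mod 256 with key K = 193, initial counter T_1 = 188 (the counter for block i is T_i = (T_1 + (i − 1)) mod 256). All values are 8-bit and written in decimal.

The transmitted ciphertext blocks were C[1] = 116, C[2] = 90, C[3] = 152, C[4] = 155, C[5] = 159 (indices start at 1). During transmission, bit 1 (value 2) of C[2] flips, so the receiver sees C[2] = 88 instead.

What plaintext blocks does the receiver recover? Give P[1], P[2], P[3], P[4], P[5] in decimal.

CTR decryption: S_i = E(K, T_i) where T_i is the counter for block i; P_i = C_i ⊕ S_i.
Only C[2] changed, to 88. In CTR, a change in C_i flips the same bit in P_i only; the keystream is unaffected. Decrypting the received ciphertext:
P[1]: T = 188, S = E(K, T) = 125; 116 ⊕ 125 = 9.
P[2]: T = 189, S = E(K, T) = 126; 88 ⊕ 126 = 38.
P[3]: T = 190, S = E(K, T) = 127; 152 ⊕ 127 = 231.
P[4]: T = 191, S = E(K, T) = 128; 155 ⊕ 128 = 27.
P[5]: T = 192, S = E(K, T) = 129; 159 ⊕ 129 = 30.
Blocks that differ from the original plaintext: P[2].

P[1] = 9, P[2] = 38, P[3] = 231, P[4] = 27, P[5] = 30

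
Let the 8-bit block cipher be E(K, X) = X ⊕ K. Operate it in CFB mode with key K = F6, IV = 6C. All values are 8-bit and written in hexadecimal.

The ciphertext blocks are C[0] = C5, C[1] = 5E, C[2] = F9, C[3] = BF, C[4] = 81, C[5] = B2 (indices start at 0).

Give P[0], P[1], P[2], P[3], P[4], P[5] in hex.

P[0] = 5F, P[1] = 6D, P[2] = 51, P[3] = B0, P[4] = C8, P[5] = C5

CFB decryption: P_i = C_i ⊕ E(K, C_{i−1}), with C_{−1} = IV.
P[0]: E(K, 6C) = 9A; C5 ⊕ 9A = 5F.
P[1]: E(K, C5) = 33; 5E ⊕ 33 = 6D.
P[2]: E(K, 5E) = A8; F9 ⊕ A8 = 51.
P[3]: E(K, F9) = 0F; BF ⊕ 0F = B0.
P[4]: E(K, BF) = 49; 81 ⊕ 49 = C8.
P[5]: E(K, 81) = 77; B2 ⊕ 77 = C5.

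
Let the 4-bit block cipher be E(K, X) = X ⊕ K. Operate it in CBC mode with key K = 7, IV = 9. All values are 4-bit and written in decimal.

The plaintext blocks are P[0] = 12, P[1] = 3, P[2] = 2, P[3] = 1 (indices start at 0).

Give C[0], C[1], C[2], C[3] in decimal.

C[0] = 2, C[1] = 6, C[2] = 3, C[3] = 5

CBC encryption: C_i = E(K, P_i ⊕ C_{i−1}), with C_{−1} = IV.
C[0]: P[0] ⊕ 9 = 5; E(K, 5) = 2.
C[1]: P[1] ⊕ 2 = 1; E(K, 1) = 6.
C[2]: P[2] ⊕ 6 = 4; E(K, 4) = 3.
C[3]: P[3] ⊕ 3 = 2; E(K, 2) = 5.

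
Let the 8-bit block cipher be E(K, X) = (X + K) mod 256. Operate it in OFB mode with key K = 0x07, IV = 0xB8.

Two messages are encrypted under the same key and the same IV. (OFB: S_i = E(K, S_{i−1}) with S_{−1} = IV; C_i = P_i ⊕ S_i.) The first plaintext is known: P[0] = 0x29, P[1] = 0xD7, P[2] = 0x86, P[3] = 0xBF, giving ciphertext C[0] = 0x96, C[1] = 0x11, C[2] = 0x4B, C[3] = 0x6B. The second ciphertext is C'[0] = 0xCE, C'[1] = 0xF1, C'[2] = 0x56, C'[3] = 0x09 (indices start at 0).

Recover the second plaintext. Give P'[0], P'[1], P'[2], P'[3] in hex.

In OFB with a reused IV, both messages share the same keystream S_i, so C_i ⊕ C'_i = P_i ⊕ P'_i and thus P'_i = P_i ⊕ C_i ⊕ C'_i.
P'[0]: 0x29 ⊕ 0x96 ⊕ 0xCE = 0x71.
P'[1]: 0xD7 ⊕ 0x11 ⊕ 0xF1 = 0x37.
P'[2]: 0x86 ⊕ 0x4B ⊕ 0x56 = 0x9B.
P'[3]: 0xBF ⊕ 0x6B ⊕ 0x09 = 0xDD.

P'[0] = 0x71, P'[1] = 0x37, P'[2] = 0x9B, P'[3] = 0xDD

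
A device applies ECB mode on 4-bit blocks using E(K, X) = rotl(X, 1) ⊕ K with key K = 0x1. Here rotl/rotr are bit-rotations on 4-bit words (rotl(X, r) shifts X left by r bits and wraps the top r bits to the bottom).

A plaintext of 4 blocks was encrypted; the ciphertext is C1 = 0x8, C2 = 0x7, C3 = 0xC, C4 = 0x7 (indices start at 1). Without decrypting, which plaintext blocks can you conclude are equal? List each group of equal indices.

ECB encrypts each block independently with the same key, so equal ciphertext blocks imply equal plaintext blocks.
C2 = C4 = 0x7, so P2 = P4.

P2 = P4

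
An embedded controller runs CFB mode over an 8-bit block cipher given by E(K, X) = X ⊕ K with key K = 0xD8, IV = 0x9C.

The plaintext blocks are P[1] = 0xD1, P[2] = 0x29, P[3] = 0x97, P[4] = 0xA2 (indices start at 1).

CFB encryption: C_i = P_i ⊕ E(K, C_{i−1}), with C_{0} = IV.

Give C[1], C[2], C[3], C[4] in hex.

C[1] = 0x95, C[2] = 0x64, C[3] = 0x2B, C[4] = 0x51

C[1]: E(K, 0x9C) = 0x44; 0xD1 ⊕ 0x44 = 0x95.
C[2]: E(K, 0x95) = 0x4D; 0x29 ⊕ 0x4D = 0x64.
C[3]: E(K, 0x64) = 0xBC; 0x97 ⊕ 0xBC = 0x2B.
C[4]: E(K, 0x2B) = 0xF3; 0xA2 ⊕ 0xF3 = 0x51.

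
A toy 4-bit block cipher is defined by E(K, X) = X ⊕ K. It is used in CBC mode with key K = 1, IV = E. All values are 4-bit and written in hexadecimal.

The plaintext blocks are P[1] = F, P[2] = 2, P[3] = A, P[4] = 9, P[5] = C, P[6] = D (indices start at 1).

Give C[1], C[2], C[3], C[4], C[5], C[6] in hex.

CBC encryption: C_i = E(K, P_i ⊕ C_{i−1}), with C_{0} = IV.
C[1]: P[1] ⊕ E = 1; E(K, 1) = 0.
C[2]: P[2] ⊕ 0 = 2; E(K, 2) = 3.
C[3]: P[3] ⊕ 3 = 9; E(K, 9) = 8.
C[4]: P[4] ⊕ 8 = 1; E(K, 1) = 0.
C[5]: P[5] ⊕ 0 = C; E(K, C) = D.
C[6]: P[6] ⊕ D = 0; E(K, 0) = 1.

C[1] = 0, C[2] = 3, C[3] = 8, C[4] = 0, C[5] = D, C[6] = 1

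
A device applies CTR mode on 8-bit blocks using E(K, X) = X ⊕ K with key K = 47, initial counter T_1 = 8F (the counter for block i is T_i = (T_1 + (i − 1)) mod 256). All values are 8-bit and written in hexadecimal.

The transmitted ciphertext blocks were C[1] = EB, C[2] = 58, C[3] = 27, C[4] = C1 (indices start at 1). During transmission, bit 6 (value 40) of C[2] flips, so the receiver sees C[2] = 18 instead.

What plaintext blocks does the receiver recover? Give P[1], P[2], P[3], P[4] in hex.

P[1] = 23, P[2] = CF, P[3] = F1, P[4] = 14

CTR decryption: S_i = E(K, T_i) where T_i is the counter for block i; P_i = C_i ⊕ S_i.
Only C[2] changed, to 18. In CTR, a change in C_i flips the same bit in P_i only; the keystream is unaffected. Decrypting the received ciphertext:
P[1]: T = 8F, S = E(K, T) = C8; EB ⊕ C8 = 23.
P[2]: T = 90, S = E(K, T) = D7; 18 ⊕ D7 = CF.
P[3]: T = 91, S = E(K, T) = D6; 27 ⊕ D6 = F1.
P[4]: T = 92, S = E(K, T) = D5; C1 ⊕ D5 = 14.
Blocks that differ from the original plaintext: P[2].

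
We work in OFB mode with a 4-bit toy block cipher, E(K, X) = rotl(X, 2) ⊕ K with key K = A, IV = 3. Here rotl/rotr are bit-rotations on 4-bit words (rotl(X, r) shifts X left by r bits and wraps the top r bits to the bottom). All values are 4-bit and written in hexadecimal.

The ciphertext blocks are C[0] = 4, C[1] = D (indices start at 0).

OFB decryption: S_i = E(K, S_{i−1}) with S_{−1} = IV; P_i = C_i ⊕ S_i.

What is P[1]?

P[0]: S = E(K, 3) = 6; 4 ⊕ 6 = 2.
P[1]: S = E(K, 6) = 3; D ⊕ 3 = E.

P[1] = E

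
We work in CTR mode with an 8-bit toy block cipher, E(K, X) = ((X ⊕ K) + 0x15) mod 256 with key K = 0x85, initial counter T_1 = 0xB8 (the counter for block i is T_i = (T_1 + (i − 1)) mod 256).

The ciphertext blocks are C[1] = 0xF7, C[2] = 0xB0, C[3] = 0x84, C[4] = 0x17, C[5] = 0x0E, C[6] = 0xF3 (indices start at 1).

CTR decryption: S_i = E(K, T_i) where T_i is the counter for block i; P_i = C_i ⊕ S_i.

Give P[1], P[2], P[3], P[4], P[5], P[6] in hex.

P[1] = 0xA5, P[2] = 0xE1, P[3] = 0xD0, P[4] = 0x44, P[5] = 0x40, P[6] = 0xBE

P[1]: T = 0xB8, S = E(K, T) = 0x52; 0xF7 ⊕ 0x52 = 0xA5.
P[2]: T = 0xB9, S = E(K, T) = 0x51; 0xB0 ⊕ 0x51 = 0xE1.
P[3]: T = 0xBA, S = E(K, T) = 0x54; 0x84 ⊕ 0x54 = 0xD0.
P[4]: T = 0xBB, S = E(K, T) = 0x53; 0x17 ⊕ 0x53 = 0x44.
P[5]: T = 0xBC, S = E(K, T) = 0x4E; 0x0E ⊕ 0x4E = 0x40.
P[6]: T = 0xBD, S = E(K, T) = 0x4D; 0xF3 ⊕ 0x4D = 0xBE.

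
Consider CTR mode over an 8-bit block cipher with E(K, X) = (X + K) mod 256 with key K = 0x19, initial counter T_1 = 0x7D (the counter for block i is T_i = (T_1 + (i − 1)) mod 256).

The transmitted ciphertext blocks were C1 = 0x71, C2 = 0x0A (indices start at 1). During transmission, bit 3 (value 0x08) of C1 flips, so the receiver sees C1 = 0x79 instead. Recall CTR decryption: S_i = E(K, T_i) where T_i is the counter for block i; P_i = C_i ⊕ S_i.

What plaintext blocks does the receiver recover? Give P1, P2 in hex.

P1 = 0xEF, P2 = 0x9D

Only C1 changed, to 0x79. In CTR, a change in C_i flips the same bit in P_i only; the keystream is unaffected. Decrypting the received ciphertext:
P1: T = 0x7D, S = E(K, T) = 0x96; 0x79 ⊕ 0x96 = 0xEF.
P2: T = 0x7E, S = E(K, T) = 0x97; 0x0A ⊕ 0x97 = 0x9D.
Blocks that differ from the original plaintext: P1.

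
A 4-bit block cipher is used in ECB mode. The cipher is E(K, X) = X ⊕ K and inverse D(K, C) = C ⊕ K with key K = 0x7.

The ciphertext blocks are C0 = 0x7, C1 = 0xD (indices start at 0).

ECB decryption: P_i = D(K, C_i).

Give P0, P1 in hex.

P0: D(K, 0x7) = 0x0.
P1: D(K, 0xD) = 0xA.

P0 = 0x0, P1 = 0xA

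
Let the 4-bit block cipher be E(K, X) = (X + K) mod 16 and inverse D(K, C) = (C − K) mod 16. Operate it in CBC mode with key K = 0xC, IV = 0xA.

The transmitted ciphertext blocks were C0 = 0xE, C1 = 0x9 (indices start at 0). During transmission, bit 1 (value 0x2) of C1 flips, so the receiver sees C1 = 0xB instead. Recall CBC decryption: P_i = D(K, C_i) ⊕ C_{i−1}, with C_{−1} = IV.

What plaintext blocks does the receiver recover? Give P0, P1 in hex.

P0 = 0x8, P1 = 0x1

Only C1 changed, to 0xB. In CBC, a change in C_i garbles P_i and flips the same bit in P_{i+1}. Decrypting the received ciphertext:
P0: D(K, 0xE) = 0x2; 0x2 ⊕ 0xA = 0x8.
P1: D(K, 0xB) = 0xF; 0xF ⊕ 0xE = 0x1.
Blocks that differ from the original plaintext: P1.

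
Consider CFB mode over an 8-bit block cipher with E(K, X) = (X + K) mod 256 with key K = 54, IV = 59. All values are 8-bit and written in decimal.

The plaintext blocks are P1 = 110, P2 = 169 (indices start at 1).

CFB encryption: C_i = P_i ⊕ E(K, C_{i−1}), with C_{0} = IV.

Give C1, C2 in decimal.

C1 = 31, C2 = 252

C1: E(K, 59) = 113; 110 ⊕ 113 = 31.
C2: E(K, 31) = 85; 169 ⊕ 85 = 252.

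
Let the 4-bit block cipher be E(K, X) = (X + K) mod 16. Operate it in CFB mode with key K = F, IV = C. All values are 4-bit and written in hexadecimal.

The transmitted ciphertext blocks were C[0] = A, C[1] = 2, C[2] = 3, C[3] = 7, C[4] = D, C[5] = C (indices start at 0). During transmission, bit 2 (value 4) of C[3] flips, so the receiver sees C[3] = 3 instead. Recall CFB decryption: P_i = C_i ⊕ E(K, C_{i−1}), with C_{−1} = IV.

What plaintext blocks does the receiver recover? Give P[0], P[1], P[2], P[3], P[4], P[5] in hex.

P[0] = 1, P[1] = B, P[2] = 2, P[3] = 1, P[4] = F, P[5] = 0

Only C[3] changed, to 3. In CFB, a change in C_i flips the same bit in P_i and garbles P_{i+1}. Decrypting the received ciphertext:
P[0]: E(K, C) = B; A ⊕ B = 1.
P[1]: E(K, A) = 9; 2 ⊕ 9 = B.
P[2]: E(K, 2) = 1; 3 ⊕ 1 = 2.
P[3]: E(K, 3) = 2; 3 ⊕ 2 = 1.
P[4]: E(K, 3) = 2; D ⊕ 2 = F.
P[5]: E(K, D) = C; C ⊕ C = 0.
Blocks that differ from the original plaintext: P[3], P[4].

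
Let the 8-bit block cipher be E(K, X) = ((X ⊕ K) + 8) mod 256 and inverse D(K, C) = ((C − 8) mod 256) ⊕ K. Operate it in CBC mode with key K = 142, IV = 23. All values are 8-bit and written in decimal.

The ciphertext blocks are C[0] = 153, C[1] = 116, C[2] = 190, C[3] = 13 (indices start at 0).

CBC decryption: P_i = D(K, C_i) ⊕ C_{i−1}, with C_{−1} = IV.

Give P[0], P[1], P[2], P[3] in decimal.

P[0] = 8, P[1] = 123, P[2] = 76, P[3] = 53

P[0]: D(K, 153) = 31; 31 ⊕ 23 = 8.
P[1]: D(K, 116) = 226; 226 ⊕ 153 = 123.
P[2]: D(K, 190) = 56; 56 ⊕ 116 = 76.
P[3]: D(K, 13) = 139; 139 ⊕ 190 = 53.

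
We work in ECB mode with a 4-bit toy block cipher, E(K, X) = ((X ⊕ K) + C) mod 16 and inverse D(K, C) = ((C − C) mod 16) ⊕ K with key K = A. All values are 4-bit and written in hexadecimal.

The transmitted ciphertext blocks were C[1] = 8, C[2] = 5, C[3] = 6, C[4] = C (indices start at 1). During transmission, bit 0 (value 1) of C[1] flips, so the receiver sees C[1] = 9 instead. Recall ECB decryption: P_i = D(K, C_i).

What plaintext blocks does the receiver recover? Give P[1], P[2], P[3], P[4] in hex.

Only C[1] changed, to 9. In ECB, a change in C_i affects only P_i. Decrypting the received ciphertext:
P[1]: D(K, 9) = 7.
P[2]: D(K, 5) = 3.
P[3]: D(K, 6) = 0.
P[4]: D(K, C) = A.
Blocks that differ from the original plaintext: P[1].

P[1] = 7, P[2] = 3, P[3] = 0, P[4] = A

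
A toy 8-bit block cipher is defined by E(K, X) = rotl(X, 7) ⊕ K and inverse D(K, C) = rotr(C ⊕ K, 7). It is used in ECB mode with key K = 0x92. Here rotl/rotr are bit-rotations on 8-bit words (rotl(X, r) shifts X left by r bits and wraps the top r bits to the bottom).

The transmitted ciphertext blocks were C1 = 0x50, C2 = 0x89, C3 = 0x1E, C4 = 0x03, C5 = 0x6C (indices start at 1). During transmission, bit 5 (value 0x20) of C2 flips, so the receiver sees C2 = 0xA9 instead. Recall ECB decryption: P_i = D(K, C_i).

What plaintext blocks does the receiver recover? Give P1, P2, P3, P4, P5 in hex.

P1 = 0x85, P2 = 0x76, P3 = 0x19, P4 = 0x23, P5 = 0xFD

Only C2 changed, to 0xA9. In ECB, a change in C_i affects only P_i. Decrypting the received ciphertext:
P1: D(K, 0x50) = 0x85.
P2: D(K, 0xA9) = 0x76.
P3: D(K, 0x1E) = 0x19.
P4: D(K, 0x03) = 0x23.
P5: D(K, 0x6C) = 0xFD.
Blocks that differ from the original plaintext: P2.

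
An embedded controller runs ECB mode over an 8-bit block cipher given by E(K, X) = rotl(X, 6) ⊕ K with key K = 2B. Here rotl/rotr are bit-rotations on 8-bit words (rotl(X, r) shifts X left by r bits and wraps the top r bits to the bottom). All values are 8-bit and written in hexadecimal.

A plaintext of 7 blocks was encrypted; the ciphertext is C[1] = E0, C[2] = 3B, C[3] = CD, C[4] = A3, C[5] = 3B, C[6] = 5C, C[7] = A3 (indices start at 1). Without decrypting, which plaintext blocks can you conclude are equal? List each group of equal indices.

P[2] = P[5]; P[4] = P[7]

ECB encrypts each block independently with the same key, so equal ciphertext blocks imply equal plaintext blocks.
C[2] = C[5] = 3B, so P[2] = P[5].
C[4] = C[7] = A3, so P[4] = P[7].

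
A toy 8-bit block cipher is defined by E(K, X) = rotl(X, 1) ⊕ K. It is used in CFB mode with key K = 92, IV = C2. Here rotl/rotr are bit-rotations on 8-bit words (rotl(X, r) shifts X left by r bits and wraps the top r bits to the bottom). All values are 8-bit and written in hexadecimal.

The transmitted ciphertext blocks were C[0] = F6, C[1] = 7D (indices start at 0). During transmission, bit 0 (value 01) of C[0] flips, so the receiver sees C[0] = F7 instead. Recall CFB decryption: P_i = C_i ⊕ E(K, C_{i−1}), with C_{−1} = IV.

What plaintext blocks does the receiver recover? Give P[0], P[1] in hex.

Only C[0] changed, to F7. In CFB, a change in C_i flips the same bit in P_i and garbles P_{i+1}. Decrypting the received ciphertext:
P[0]: E(K, C2) = 17; F7 ⊕ 17 = E0.
P[1]: E(K, F7) = 7D; 7D ⊕ 7D = 00.
Blocks that differ from the original plaintext: P[0], P[1].

P[0] = E0, P[1] = 00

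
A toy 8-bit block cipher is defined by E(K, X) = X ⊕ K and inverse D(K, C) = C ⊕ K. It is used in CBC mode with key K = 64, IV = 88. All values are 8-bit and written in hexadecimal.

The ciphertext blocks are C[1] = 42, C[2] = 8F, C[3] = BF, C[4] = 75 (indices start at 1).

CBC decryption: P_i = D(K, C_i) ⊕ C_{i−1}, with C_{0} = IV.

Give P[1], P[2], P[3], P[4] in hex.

P[1] = AE, P[2] = A9, P[3] = 54, P[4] = AE

P[1]: D(K, 42) = 26; 26 ⊕ 88 = AE.
P[2]: D(K, 8F) = EB; EB ⊕ 42 = A9.
P[3]: D(K, BF) = DB; DB ⊕ 8F = 54.
P[4]: D(K, 75) = 11; 11 ⊕ BF = AE.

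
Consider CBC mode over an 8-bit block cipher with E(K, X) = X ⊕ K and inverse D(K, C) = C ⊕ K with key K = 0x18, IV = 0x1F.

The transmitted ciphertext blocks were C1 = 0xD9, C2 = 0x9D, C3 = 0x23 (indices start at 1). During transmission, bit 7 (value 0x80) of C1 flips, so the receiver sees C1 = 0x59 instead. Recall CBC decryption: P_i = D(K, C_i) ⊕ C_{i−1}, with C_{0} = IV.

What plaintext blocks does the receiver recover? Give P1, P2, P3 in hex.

P1 = 0x5E, P2 = 0xDC, P3 = 0xA6

Only C1 changed, to 0x59. In CBC, a change in C_i garbles P_i and flips the same bit in P_{i+1}. Decrypting the received ciphertext:
P1: D(K, 0x59) = 0x41; 0x41 ⊕ 0x1F = 0x5E.
P2: D(K, 0x9D) = 0x85; 0x85 ⊕ 0x59 = 0xDC.
P3: D(K, 0x23) = 0x3B; 0x3B ⊕ 0x9D = 0xA6.
Blocks that differ from the original plaintext: P1, P2.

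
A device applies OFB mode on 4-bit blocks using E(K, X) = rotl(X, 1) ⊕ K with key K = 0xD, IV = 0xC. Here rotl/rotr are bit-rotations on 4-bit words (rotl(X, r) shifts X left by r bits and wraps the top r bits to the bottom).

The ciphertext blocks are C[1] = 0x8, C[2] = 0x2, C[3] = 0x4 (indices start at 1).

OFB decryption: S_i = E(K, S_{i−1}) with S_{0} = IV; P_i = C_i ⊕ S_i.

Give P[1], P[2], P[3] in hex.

P[1]: S = E(K, 0xC) = 0x4; 0x8 ⊕ 0x4 = 0xC.
P[2]: S = E(K, 0x4) = 0x5; 0x2 ⊕ 0x5 = 0x7.
P[3]: S = E(K, 0x5) = 0x7; 0x4 ⊕ 0x7 = 0x3.

P[1] = 0xC, P[2] = 0x7, P[3] = 0x3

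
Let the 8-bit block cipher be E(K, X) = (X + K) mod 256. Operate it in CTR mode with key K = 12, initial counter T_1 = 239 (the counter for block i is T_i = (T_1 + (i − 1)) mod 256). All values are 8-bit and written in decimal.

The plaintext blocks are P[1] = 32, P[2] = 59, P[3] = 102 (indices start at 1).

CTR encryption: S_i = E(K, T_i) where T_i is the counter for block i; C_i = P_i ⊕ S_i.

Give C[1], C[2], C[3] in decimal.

C[1]: T = 239, S = E(K, T) = 251; 32 ⊕ 251 = 219.
C[2]: T = 240, S = E(K, T) = 252; 59 ⊕ 252 = 199.
C[3]: T = 241, S = E(K, T) = 253; 102 ⊕ 253 = 155.

C[1] = 219, C[2] = 199, C[3] = 155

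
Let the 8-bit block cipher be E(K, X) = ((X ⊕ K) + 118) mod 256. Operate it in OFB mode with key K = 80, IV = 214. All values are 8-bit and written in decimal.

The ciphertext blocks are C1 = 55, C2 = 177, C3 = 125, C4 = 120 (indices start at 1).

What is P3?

OFB decryption: S_i = E(K, S_{i−1}) with S_{0} = IV; P_i = C_i ⊕ S_i.
P1: S = E(K, 214) = 252; 55 ⊕ 252 = 203.
P2: S = E(K, 252) = 34; 177 ⊕ 34 = 147.
P3: S = E(K, 34) = 232; 125 ⊕ 232 = 149.

P3 = 149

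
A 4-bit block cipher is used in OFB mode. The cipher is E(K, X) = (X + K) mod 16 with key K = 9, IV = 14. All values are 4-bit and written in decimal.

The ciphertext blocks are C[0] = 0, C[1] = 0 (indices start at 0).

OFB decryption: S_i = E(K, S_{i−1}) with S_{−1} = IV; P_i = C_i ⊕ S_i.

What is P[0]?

P[0]: S = E(K, 14) = 7; 0 ⊕ 7 = 7.

P[0] = 7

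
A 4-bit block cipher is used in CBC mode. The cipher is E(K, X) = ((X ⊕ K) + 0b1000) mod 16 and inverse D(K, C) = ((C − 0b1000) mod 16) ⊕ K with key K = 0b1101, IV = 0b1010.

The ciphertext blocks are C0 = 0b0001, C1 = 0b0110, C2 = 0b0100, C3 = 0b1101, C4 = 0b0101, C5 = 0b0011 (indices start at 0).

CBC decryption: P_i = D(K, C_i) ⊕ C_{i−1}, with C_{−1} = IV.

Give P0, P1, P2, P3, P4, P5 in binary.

P0: D(K, 0b0001) = 0b0100; 0b0100 ⊕ 0b1010 = 0b1110.
P1: D(K, 0b0110) = 0b0011; 0b0011 ⊕ 0b0001 = 0b0010.
P2: D(K, 0b0100) = 0b0001; 0b0001 ⊕ 0b0110 = 0b0111.
P3: D(K, 0b1101) = 0b1000; 0b1000 ⊕ 0b0100 = 0b1100.
P4: D(K, 0b0101) = 0b0000; 0b0000 ⊕ 0b1101 = 0b1101.
P5: D(K, 0b0011) = 0b0110; 0b0110 ⊕ 0b0101 = 0b0011.

P0 = 0b1110, P1 = 0b0010, P2 = 0b0111, P3 = 0b1100, P4 = 0b1101, P5 = 0b0011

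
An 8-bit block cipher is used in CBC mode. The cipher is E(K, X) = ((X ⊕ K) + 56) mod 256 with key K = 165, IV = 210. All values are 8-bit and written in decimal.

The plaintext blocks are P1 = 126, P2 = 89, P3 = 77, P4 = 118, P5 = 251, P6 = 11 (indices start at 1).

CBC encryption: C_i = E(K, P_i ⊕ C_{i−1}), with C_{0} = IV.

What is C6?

C1: P1 ⊕ 210 = 172; E(K, 172) = 65.
C2: P2 ⊕ 65 = 24; E(K, 24) = 245.
C3: P3 ⊕ 245 = 184; E(K, 184) = 85.
C4: P4 ⊕ 85 = 35; E(K, 35) = 190.
C5: P5 ⊕ 190 = 69; E(K, 69) = 24.
C6: P6 ⊕ 24 = 19; E(K, 19) = 238.

C6 = 238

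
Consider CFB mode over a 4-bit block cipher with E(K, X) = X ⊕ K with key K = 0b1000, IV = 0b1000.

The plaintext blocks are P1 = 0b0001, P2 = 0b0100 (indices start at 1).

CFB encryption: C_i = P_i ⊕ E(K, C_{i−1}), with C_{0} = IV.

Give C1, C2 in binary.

C1 = 0b0001, C2 = 0b1101

C1: E(K, 0b1000) = 0b0000; 0b0001 ⊕ 0b0000 = 0b0001.
C2: E(K, 0b0001) = 0b1001; 0b0100 ⊕ 0b1001 = 0b1101.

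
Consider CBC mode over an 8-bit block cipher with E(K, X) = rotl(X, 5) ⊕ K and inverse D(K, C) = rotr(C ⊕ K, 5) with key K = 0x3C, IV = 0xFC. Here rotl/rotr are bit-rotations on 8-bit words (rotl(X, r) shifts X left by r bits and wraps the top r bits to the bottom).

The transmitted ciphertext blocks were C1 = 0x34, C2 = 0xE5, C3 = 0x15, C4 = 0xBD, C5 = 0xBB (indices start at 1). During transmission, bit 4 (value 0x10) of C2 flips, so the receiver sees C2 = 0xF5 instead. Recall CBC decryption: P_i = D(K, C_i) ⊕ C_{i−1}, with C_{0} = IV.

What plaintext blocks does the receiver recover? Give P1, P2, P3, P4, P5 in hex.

Only C2 changed, to 0xF5. In CBC, a change in C_i garbles P_i and flips the same bit in P_{i+1}. Decrypting the received ciphertext:
P1: D(K, 0x34) = 0x40; 0x40 ⊕ 0xFC = 0xBC.
P2: D(K, 0xF5) = 0x4E; 0x4E ⊕ 0x34 = 0x7A.
P3: D(K, 0x15) = 0x49; 0x49 ⊕ 0xF5 = 0xBC.
P4: D(K, 0xBD) = 0x0C; 0x0C ⊕ 0x15 = 0x19.
P5: D(K, 0xBB) = 0x3C; 0x3C ⊕ 0xBD = 0x81.
Blocks that differ from the original plaintext: P2, P3.

P1 = 0xBC, P2 = 0x7A, P3 = 0xBC, P4 = 0x19, P5 = 0x81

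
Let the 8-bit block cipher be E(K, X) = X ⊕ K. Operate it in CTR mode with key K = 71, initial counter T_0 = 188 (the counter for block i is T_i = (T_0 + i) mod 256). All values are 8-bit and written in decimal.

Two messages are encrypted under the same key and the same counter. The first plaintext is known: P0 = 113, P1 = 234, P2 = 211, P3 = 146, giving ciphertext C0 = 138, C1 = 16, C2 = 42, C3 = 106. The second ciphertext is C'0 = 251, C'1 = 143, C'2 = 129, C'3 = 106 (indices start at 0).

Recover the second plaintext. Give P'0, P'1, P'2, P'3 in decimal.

P'0 = 0, P'1 = 117, P'2 = 120, P'3 = 146

In CTR with a reused counter, both messages share the same keystream S_i, so C_i ⊕ C'_i = P_i ⊕ P'_i and thus P'_i = P_i ⊕ C_i ⊕ C'_i.
P'0: 113 ⊕ 138 ⊕ 251 = 0.
P'1: 234 ⊕ 16 ⊕ 143 = 117.
P'2: 211 ⊕ 42 ⊕ 129 = 120.
P'3: 146 ⊕ 106 ⊕ 106 = 146.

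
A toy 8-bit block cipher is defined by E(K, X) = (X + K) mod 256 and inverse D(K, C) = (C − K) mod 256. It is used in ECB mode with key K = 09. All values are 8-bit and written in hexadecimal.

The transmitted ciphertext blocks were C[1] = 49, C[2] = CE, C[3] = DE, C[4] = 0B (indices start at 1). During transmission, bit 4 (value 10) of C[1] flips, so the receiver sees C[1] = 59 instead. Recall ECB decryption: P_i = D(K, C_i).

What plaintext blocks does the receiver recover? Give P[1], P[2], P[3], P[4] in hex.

Only C[1] changed, to 59. In ECB, a change in C_i affects only P_i. Decrypting the received ciphertext:
P[1]: D(K, 59) = 50.
P[2]: D(K, CE) = C5.
P[3]: D(K, DE) = D5.
P[4]: D(K, 0B) = 02.
Blocks that differ from the original plaintext: P[1].

P[1] = 50, P[2] = C5, P[3] = D5, P[4] = 02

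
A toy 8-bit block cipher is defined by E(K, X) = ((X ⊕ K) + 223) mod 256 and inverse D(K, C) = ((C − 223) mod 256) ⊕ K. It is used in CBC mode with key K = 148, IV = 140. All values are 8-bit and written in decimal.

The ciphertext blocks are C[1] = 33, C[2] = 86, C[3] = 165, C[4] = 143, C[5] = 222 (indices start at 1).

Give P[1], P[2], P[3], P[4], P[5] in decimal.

P[1] = 90, P[2] = 194, P[3] = 4, P[4] = 129, P[5] = 228

CBC decryption: P_i = D(K, C_i) ⊕ C_{i−1}, with C_{0} = IV.
P[1]: D(K, 33) = 214; 214 ⊕ 140 = 90.
P[2]: D(K, 86) = 227; 227 ⊕ 33 = 194.
P[3]: D(K, 165) = 82; 82 ⊕ 86 = 4.
P[4]: D(K, 143) = 36; 36 ⊕ 165 = 129.
P[5]: D(K, 222) = 107; 107 ⊕ 143 = 228.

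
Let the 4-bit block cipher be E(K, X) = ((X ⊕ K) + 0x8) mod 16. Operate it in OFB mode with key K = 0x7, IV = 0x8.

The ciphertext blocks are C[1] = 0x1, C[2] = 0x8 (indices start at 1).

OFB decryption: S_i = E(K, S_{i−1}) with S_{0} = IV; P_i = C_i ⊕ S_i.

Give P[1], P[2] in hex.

P[1] = 0x6, P[2] = 0x0

P[1]: S = E(K, 0x8) = 0x7; 0x1 ⊕ 0x7 = 0x6.
P[2]: S = E(K, 0x7) = 0x8; 0x8 ⊕ 0x8 = 0x0.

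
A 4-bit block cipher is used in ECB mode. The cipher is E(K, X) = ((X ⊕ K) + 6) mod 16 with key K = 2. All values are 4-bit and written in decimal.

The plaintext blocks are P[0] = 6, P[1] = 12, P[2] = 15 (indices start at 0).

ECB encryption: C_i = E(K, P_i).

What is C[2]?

C[2]: E(K, 15) = 3.

C[2] = 3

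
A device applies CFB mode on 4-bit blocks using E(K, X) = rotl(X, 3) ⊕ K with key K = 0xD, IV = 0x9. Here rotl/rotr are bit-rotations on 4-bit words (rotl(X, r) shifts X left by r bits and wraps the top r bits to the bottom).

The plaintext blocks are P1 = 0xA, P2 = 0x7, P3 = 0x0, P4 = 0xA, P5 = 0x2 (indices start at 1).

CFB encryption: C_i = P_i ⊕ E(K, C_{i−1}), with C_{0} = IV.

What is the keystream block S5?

C1: E(K, 0x9) = 0x1; 0xA ⊕ 0x1 = 0xB.
C2: E(K, 0xB) = 0x0; 0x7 ⊕ 0x0 = 0x7.
C3: E(K, 0x7) = 0x6; 0x0 ⊕ 0x6 = 0x6.
C4: E(K, 0x6) = 0xE; 0xA ⊕ 0xE = 0x4.
C5: E(K, 0x4) = 0xF; 0x2 ⊕ 0xF = 0xD.
So S5 = 0xF.

0xF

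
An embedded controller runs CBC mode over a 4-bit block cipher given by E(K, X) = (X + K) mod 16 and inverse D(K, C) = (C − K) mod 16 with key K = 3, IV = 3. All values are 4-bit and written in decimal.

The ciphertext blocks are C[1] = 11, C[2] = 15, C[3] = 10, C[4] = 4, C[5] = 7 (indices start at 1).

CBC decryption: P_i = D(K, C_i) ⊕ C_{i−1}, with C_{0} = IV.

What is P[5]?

P[5] = 0

P[5]: D(K, 7) = 4; 4 ⊕ 4 = 0.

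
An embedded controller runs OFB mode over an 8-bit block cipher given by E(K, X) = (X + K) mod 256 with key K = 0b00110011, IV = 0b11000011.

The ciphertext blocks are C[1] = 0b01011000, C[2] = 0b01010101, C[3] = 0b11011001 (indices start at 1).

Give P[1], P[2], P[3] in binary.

OFB decryption: S_i = E(K, S_{i−1}) with S_{0} = IV; P_i = C_i ⊕ S_i.
P[1]: S = E(K, 0b11000011) = 0b11110110; 0b01011000 ⊕ 0b11110110 = 0b10101110.
P[2]: S = E(K, 0b11110110) = 0b00101001; 0b01010101 ⊕ 0b00101001 = 0b01111100.
P[3]: S = E(K, 0b00101001) = 0b01011100; 0b11011001 ⊕ 0b01011100 = 0b10000101.

P[1] = 0b10101110, P[2] = 0b01111100, P[3] = 0b10000101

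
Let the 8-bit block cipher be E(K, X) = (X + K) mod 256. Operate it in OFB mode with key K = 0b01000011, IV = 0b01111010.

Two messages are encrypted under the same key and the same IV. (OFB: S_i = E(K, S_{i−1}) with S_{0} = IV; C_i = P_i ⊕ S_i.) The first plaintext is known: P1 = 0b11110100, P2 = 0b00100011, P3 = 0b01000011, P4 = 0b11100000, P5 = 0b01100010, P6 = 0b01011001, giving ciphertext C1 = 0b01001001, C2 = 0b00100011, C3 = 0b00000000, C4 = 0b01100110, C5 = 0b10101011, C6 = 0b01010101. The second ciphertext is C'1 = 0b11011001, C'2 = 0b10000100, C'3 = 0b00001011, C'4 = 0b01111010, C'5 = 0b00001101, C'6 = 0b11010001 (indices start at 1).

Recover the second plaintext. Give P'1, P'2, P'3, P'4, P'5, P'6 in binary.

P'1 = 0b01100100, P'2 = 0b10000100, P'3 = 0b01001000, P'4 = 0b11111100, P'5 = 0b11000100, P'6 = 0b11011101

In OFB with a reused IV, both messages share the same keystream S_i, so C_i ⊕ C'_i = P_i ⊕ P'_i and thus P'_i = P_i ⊕ C_i ⊕ C'_i.
P'1: 0b11110100 ⊕ 0b01001001 ⊕ 0b11011001 = 0b01100100.
P'2: 0b00100011 ⊕ 0b00100011 ⊕ 0b10000100 = 0b10000100.
P'3: 0b01000011 ⊕ 0b00000000 ⊕ 0b00001011 = 0b01001000.
P'4: 0b11100000 ⊕ 0b01100110 ⊕ 0b01111010 = 0b11111100.
P'5: 0b01100010 ⊕ 0b10101011 ⊕ 0b00001101 = 0b11000100.
P'6: 0b01011001 ⊕ 0b01010101 ⊕ 0b11010001 = 0b11011101.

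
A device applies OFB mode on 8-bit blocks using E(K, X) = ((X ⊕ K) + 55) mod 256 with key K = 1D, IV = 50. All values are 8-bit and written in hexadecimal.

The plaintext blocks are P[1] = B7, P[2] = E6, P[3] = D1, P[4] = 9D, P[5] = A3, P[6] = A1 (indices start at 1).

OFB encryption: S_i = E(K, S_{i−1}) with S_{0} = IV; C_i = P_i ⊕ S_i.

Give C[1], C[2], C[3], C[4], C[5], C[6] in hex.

C[1]: S = E(K, 50) = A2; B7 ⊕ A2 = 15.
C[2]: S = E(K, A2) = 14; E6 ⊕ 14 = F2.
C[3]: S = E(K, 14) = 5E; D1 ⊕ 5E = 8F.
C[4]: S = E(K, 5E) = 98; 9D ⊕ 98 = 05.
C[5]: S = E(K, 98) = DA; A3 ⊕ DA = 79.
C[6]: S = E(K, DA) = 1C; A1 ⊕ 1C = BD.

C[1] = 15, C[2] = F2, C[3] = 8F, C[4] = 05, C[5] = 79, C[6] = BD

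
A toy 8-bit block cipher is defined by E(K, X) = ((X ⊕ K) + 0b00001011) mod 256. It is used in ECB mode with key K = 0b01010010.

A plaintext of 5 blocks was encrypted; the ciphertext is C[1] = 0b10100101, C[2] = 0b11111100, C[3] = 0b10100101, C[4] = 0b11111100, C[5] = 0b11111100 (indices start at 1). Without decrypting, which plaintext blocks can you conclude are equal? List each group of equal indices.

ECB encrypts each block independently with the same key, so equal ciphertext blocks imply equal plaintext blocks.
C[1] = C[3] = 0b10100101, so P[1] = P[3].
C[2] = C[4] = C[5] = 0b11111100, so P[2] = P[4] = P[5].

P[1] = P[3]; P[2] = P[4] = P[5]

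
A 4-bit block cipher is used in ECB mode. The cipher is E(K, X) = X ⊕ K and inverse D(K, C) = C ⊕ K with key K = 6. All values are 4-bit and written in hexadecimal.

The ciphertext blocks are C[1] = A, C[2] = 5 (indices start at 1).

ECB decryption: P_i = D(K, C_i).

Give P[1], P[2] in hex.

P[1] = C, P[2] = 3

P[1]: D(K, A) = C.
P[2]: D(K, 5) = 3.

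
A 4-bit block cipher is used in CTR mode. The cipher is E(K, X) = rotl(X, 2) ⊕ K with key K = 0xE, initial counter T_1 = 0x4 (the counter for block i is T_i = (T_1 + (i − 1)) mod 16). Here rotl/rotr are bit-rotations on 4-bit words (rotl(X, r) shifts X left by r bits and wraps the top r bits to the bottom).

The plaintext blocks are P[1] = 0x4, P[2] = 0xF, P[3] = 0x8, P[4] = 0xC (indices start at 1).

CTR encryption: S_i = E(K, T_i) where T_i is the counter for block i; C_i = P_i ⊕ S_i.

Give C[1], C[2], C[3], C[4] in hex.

C[1] = 0xB, C[2] = 0x4, C[3] = 0xF, C[4] = 0xF

C[1]: T = 0x4, S = E(K, T) = 0xF; 0x4 ⊕ 0xF = 0xB.
C[2]: T = 0x5, S = E(K, T) = 0xB; 0xF ⊕ 0xB = 0x4.
C[3]: T = 0x6, S = E(K, T) = 0x7; 0x8 ⊕ 0x7 = 0xF.
C[4]: T = 0x7, S = E(K, T) = 0x3; 0xC ⊕ 0x3 = 0xF.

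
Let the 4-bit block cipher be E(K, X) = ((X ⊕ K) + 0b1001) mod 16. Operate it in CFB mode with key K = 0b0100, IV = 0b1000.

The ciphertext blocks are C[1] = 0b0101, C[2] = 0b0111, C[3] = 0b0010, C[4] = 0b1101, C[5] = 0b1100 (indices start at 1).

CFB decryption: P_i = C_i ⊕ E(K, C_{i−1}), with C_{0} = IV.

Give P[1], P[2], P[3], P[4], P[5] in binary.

P[1] = 0b0000, P[2] = 0b1101, P[3] = 0b1110, P[4] = 0b0010, P[5] = 0b1110

P[1]: E(K, 0b1000) = 0b0101; 0b0101 ⊕ 0b0101 = 0b0000.
P[2]: E(K, 0b0101) = 0b1010; 0b0111 ⊕ 0b1010 = 0b1101.
P[3]: E(K, 0b0111) = 0b1100; 0b0010 ⊕ 0b1100 = 0b1110.
P[4]: E(K, 0b0010) = 0b1111; 0b1101 ⊕ 0b1111 = 0b0010.
P[5]: E(K, 0b1101) = 0b0010; 0b1100 ⊕ 0b0010 = 0b1110.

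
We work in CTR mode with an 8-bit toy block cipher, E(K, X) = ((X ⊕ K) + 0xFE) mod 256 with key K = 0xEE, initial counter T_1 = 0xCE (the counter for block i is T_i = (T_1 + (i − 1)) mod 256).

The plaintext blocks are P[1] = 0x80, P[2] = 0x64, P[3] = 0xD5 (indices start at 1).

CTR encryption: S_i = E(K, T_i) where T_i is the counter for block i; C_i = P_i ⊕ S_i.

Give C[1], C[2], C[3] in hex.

C[1] = 0x9E, C[2] = 0x7B, C[3] = 0xE9

C[1]: T = 0xCE, S = E(K, T) = 0x1E; 0x80 ⊕ 0x1E = 0x9E.
C[2]: T = 0xCF, S = E(K, T) = 0x1F; 0x64 ⊕ 0x1F = 0x7B.
C[3]: T = 0xD0, S = E(K, T) = 0x3C; 0xD5 ⊕ 0x3C = 0xE9.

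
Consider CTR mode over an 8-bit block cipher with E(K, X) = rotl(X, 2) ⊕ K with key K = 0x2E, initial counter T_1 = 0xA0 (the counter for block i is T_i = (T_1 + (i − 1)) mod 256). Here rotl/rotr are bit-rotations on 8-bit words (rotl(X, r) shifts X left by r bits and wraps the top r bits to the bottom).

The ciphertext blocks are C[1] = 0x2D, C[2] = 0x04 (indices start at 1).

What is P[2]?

P[2] = 0xAC

CTR decryption: S_i = E(K, T_i) where T_i is the counter for block i; P_i = C_i ⊕ S_i.
P[2]: T = 0xA1, S = E(K, T) = 0xA8; 0x04 ⊕ 0xA8 = 0xAC.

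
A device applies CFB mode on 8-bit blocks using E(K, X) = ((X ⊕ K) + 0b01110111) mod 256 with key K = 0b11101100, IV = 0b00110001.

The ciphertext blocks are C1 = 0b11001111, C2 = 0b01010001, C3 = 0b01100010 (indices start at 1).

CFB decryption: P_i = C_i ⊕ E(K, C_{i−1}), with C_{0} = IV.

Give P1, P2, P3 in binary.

P1: E(K, 0b00110001) = 0b01010100; 0b11001111 ⊕ 0b01010100 = 0b10011011.
P2: E(K, 0b11001111) = 0b10011010; 0b01010001 ⊕ 0b10011010 = 0b11001011.
P3: E(K, 0b01010001) = 0b00110100; 0b01100010 ⊕ 0b00110100 = 0b01010110.

P1 = 0b10011011, P2 = 0b11001011, P3 = 0b01010110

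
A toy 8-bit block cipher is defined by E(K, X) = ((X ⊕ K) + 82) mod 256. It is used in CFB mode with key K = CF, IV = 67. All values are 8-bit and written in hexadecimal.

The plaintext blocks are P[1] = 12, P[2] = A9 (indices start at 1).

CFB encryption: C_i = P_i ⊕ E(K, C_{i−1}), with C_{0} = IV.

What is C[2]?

C[1]: E(K, 67) = 2A; 12 ⊕ 2A = 38.
C[2]: E(K, 38) = 79; A9 ⊕ 79 = D0.

C[2] = D0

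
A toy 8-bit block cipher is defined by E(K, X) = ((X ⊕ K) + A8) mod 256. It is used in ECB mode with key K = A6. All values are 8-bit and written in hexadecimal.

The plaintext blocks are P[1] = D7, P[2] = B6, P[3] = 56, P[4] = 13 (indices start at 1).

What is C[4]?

C[4] = 5D

ECB encryption: C_i = E(K, P_i).
C[4]: E(K, 13) = 5D.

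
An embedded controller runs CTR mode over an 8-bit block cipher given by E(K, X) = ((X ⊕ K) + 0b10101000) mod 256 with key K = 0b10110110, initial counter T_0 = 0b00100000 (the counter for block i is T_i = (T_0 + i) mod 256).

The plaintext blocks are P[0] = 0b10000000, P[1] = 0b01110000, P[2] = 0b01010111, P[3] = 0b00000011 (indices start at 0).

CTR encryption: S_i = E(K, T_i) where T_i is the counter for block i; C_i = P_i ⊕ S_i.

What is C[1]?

C[1] = 0b01001111

C[0]: T = 0b00100000, S = E(K, T) = 0b00111110; 0b10000000 ⊕ 0b00111110 = 0b10111110.
C[1]: T = 0b00100001, S = E(K, T) = 0b00111111; 0b01110000 ⊕ 0b00111111 = 0b01001111.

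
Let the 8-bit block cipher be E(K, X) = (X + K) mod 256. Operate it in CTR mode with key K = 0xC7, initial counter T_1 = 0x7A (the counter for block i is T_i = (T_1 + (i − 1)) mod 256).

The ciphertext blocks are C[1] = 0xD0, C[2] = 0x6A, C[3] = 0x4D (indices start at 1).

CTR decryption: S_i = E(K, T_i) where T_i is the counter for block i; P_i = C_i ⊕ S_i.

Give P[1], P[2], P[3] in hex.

P[1] = 0x91, P[2] = 0x28, P[3] = 0x0E

P[1]: T = 0x7A, S = E(K, T) = 0x41; 0xD0 ⊕ 0x41 = 0x91.
P[2]: T = 0x7B, S = E(K, T) = 0x42; 0x6A ⊕ 0x42 = 0x28.
P[3]: T = 0x7C, S = E(K, T) = 0x43; 0x4D ⊕ 0x43 = 0x0E.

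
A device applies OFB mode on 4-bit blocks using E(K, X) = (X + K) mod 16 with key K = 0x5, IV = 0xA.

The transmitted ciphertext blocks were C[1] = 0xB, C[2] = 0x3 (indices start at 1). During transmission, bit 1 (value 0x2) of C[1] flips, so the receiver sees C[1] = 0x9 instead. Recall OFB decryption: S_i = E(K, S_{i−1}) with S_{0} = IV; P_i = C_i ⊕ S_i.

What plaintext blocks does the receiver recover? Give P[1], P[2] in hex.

P[1] = 0x6, P[2] = 0x7

Only C[1] changed, to 0x9. In OFB, a change in C_i flips the same bit in P_i only; the keystream is unaffected. Decrypting the received ciphertext:
P[1]: S = E(K, 0xA) = 0xF; 0x9 ⊕ 0xF = 0x6.
P[2]: S = E(K, 0xF) = 0x4; 0x3 ⊕ 0x4 = 0x7.
Blocks that differ from the original plaintext: P[1].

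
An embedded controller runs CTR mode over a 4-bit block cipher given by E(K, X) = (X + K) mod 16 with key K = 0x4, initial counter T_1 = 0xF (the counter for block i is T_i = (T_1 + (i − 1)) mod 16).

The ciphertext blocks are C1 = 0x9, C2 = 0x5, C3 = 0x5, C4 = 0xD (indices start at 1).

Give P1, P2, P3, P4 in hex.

P1 = 0xA, P2 = 0x1, P3 = 0x0, P4 = 0xB

CTR decryption: S_i = E(K, T_i) where T_i is the counter for block i; P_i = C_i ⊕ S_i.
P1: T = 0xF, S = E(K, T) = 0x3; 0x9 ⊕ 0x3 = 0xA.
P2: T = 0x0, S = E(K, T) = 0x4; 0x5 ⊕ 0x4 = 0x1.
P3: T = 0x1, S = E(K, T) = 0x5; 0x5 ⊕ 0x5 = 0x0.
P4: T = 0x2, S = E(K, T) = 0x6; 0xD ⊕ 0x6 = 0xB.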